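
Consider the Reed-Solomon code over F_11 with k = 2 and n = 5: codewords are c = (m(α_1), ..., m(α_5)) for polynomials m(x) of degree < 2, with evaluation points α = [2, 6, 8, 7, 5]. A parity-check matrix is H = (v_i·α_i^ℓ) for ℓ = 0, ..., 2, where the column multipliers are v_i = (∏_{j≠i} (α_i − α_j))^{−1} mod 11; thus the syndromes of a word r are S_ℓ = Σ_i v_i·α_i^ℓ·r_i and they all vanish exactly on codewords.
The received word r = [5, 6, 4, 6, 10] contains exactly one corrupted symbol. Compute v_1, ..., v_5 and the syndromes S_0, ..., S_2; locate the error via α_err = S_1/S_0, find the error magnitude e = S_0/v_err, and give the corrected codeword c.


S = (8, 4, 2), error at position 2, error magnitude e = 9, c = [5, 8, 4, 6, 10].

Step 1: column multipliers v_i = (∏_{j≠i}(α_i − α_j))^{−1} mod 11.
  i = 1 (α = 2): (2−6)(2−8)(2−7)(2−5) = (−4)·(−6)·(−5)·(−3) = 360 ≡ 8, so v_1 = 8^{−1} = 7 (mod 11).
  i = 2 (α = 6): (6−2)(6−8)(6−7)(6−5) = 4·(−2)·(−1)·1 = 8 ≡ 8, so v_2 = 8^{−1} = 7 (mod 11).
  i = 3 (α = 8): (8−2)(8−6)(8−7)(8−5) = 6·2·1·3 = 36 ≡ 3, so v_3 = 3^{−1} = 4 (mod 11).
  i = 4 (α = 7): (7−2)(7−6)(7−8)(7−5) = 5·1·(−1)·2 = −10 ≡ 1, so v_4 = 1^{−1} = 1 (mod 11).
  i = 5 (α = 5): (5−2)(5−6)(5−8)(5−7) = 3·(−1)·(−3)·(−2) = −18 ≡ 4, so v_5 = 4^{−1} = 3 (mod 11).
  v = [7, 7, 4, 1, 3].
Step 2: syndromes of r = [5, 6, 4, 6, 10] (all sums mod 11).
  S_0 = Σ v_i r_i = 7·5 + 7·6 + 4·4 + 1·6 + 3·10 = 129 ≡ 8.
  S_1 = Σ v_i α_i r_i = 7·2·5 + 7·6·6 + 4·8·4 + 1·7·6 + 3·5·10 = 642 ≡ 4.
  α_i^2 mod 11 = [4, 3, 9, 5, 3].
  S_2 = Σ v_i α_i^2 r_i = 7·4·5 + 7·3·6 + 4·9·4 + 1·5·6 + 3·3·10 = 530 ≡ 2.
  S = (8, 4, 2) ≠ 0, so r is not a codeword (an error is present).
Step 3: locate the error. For a single error e at position i, S_ℓ = v_i·e·α_i^ℓ, so α_err = S_1/S_0.
  S_0^{−1} = 8^{−1} = 7 (mod 11), so α_err = 4·7 = 28 ≡ 6 = α_2. Error position i = 2.
  Consistency check: S_2/S_1 = 2·3 = 6 ≡ 6 = α_err ✓ (single-error assumption holds).
Step 4: error magnitude e = S_0/v_2 = S_0·∏_{j≠2}(α_2 − α_j) = 8·8 = 64 ≡ 9 (mod 11).
Step 5: correct position 2: c_2 = r_2 − e = 6 − 9 ≡ 8 (mod 11). Hence c = [5, 8, 4, 6, 10].
  Check: interpolating c through the α_i gives m(x) = 9 + 9·x (degree < 2) with m(α_i) = c_i for every i, so c is indeed a codeword.


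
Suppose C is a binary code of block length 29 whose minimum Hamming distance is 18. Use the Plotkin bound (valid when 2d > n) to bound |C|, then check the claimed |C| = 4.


Plotkin bound M ≤ 4; given |C| = 4 ≤ bound (satisfied).

Check applicability: 2d = 36, n = 29.
2d − n = 7 > 0, so Plotkin applies.
Compute d/(2d−n) = 18/7 ≈ 2.5714.
⌊d/(2d−n)⌋ = 2.
Plotkin bound: M ≤ 2·2 = 4.
Given |C| = 4, check: satisfied.
This |C| is at the Plotkin bound.


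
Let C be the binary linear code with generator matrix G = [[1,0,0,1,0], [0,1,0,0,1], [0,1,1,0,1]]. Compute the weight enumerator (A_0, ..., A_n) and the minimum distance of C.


Weight distribution: A_0 = 1, A_1 = 1, A_2 = 2, A_3 = 2, A_4 = 1, A_5 = 1. Minimum distance d = 1.

Enumerate all 2^3 = 8 messages m ∈ F_2^3.
For each, compute codeword c = mG in F_2^5, then tally its weight.
  m = 000 → c = 00000, weight = 0.
  m = 100 → c = 10010, weight = 2.
  m = 010 → c = 01001, weight = 2.
  m = 110 → c = 11011, weight = 4.
  m = 001 → c = 01101, weight = 3.
  m = 101 → c = 11111, weight = 5.
  m = 011 → c = 00100, weight = 1.
  m = 111 → c = 10110, weight = 3.
Tally weights:
  weight 0: 1 codewords.
  weight 1: 1 codewords.
  weight 2: 2 codewords.
  weight 3: 2 codewords.
  weight 4: 1 codewords.
  weight 5: 1 codewords.
Minimum distance d = smallest w > 0 with A_w > 0 = 1.
Sanity: Σ A_w = 8 = 2^3 = 8 ✓.


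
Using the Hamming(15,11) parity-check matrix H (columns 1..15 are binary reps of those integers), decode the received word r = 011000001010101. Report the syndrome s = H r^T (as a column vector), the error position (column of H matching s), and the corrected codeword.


s = (0, 0, 0, 1)^T, error position = 1, corrected codeword c = 111000001010101

Compute s = H r^T mod 2 one row at a time:
  s_1 = 0 + 1 + 0 + 1 + 0 + 1 + 0 + 1 = 4 ≡ 0 (mod 2).
  s_2 = 0 + 0 + 0 + 0 + 0 + 1 + 0 + 1 = 2 ≡ 0 (mod 2).
  s_3 = 1 + 1 + 0 + 0 + 0 + 1 + 0 + 1 = 4 ≡ 0 (mod 2).
  s_4 = 0 + 1 + 0 + 0 + 1 + 1 + 1 + 1 = 5 ≡ 1 (mod 2).
s = (0, 0, 0, 1)^T — this equals column 1 of H (binary 0001), so error is at position 1.
Correct: flip bit 1 of r = 011000001010101 to get c = 111000001010101.


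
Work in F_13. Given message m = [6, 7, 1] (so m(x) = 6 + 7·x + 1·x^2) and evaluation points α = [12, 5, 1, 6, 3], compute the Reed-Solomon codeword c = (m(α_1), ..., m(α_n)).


c = [0, 1, 1, 6, 10]

Message polynomial: m(x) = 6 + 7·x + 1·x^2 (mod 13).
For each evaluation point α_i, compute m(α_i) mod 13:
  α_1 = 12: Horner steps 1 → 6 → 0, so m(12) = 0.
  α_2 = 5: Horner steps 1 → 12 → 1, so m(5) = 1.
  α_3 = 1: Horner steps 1 → 8 → 1, so m(1) = 1.
  α_4 = 6: Horner steps 1 → 0 → 6, so m(6) = 6.
  α_5 = 3: Horner steps 1 → 10 → 10, so m(3) = 10.
Codeword c = [0, 1, 1, 6, 10] ∈ F_13^5.


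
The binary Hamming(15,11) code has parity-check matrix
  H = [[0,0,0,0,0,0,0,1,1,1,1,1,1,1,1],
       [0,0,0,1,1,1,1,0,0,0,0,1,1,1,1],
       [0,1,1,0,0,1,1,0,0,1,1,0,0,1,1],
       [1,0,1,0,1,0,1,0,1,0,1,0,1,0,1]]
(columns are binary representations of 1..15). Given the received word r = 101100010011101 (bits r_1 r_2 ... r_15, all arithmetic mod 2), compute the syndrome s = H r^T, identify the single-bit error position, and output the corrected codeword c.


s = (1, 0, 1, 1)^T, error position = 11, corrected codeword c = 101100010001101

Compute s = H r^T mod 2 one row at a time:
  s_1 = 1 + 0 + 0 + 1 + 1 + 1 + 0 + 1 = 5 ≡ 1 (mod 2).
  s_2 = 1 + 0 + 0 + 0 + 1 + 1 + 0 + 1 = 4 ≡ 0 (mod 2).
  s_3 = 0 + 1 + 0 + 0 + 0 + 1 + 0 + 1 = 3 ≡ 1 (mod 2).
  s_4 = 1 + 1 + 0 + 0 + 0 + 1 + 1 + 1 = 5 ≡ 1 (mod 2).
s = (1, 0, 1, 1)^T — this equals column 11 of H (binary 1011), so error is at position 11.
Correct: flip bit 11 of r = 101100010011101 to get c = 101100010001101.


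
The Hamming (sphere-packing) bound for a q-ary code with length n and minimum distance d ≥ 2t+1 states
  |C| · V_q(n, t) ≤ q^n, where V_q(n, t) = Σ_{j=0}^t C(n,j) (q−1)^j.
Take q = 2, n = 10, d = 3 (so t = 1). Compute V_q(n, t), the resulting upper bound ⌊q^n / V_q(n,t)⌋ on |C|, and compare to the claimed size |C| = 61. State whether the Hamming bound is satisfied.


V_q(n, t) = 11, q^n = 1024, Hamming bound = 93, |C| = 61 ≤ bound (satisfied).

Step 1: Compute V_q(n, t) = Σ_{j=0}^1 C(n, j) (q−1)^j.
  j = 0: C(10,0)·(1)^0 = 1·1 = 1.
  j = 1: C(10,1)·(1)^1 = 10·1 = 10.
  V_q(n, t) = 1 + 10 = 11.
Step 2: q^n = 2^10 = 1024.
Step 3: Hamming bound ⌊q^n / V_q(n,t)⌋ = ⌊1024/11⌋ = 93.
Step 4: Compare |C| = 61 to 93: satisfied.
The claimed |C| lies below the Hamming bound.


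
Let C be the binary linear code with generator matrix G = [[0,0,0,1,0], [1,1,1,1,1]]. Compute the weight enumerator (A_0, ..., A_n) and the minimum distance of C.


Weight distribution: A_0 = 1, A_1 = 1, A_4 = 1, A_5 = 1. Minimum distance d = 1.

Enumerate all 2^2 = 4 messages m ∈ F_2^2.
For each, compute codeword c = mG in F_2^5, then tally its weight.
  m = 00 → c = 00000, weight = 0.
  m = 10 → c = 00010, weight = 1.
  m = 01 → c = 11111, weight = 5.
  m = 11 → c = 11101, weight = 4.
Tally weights:
  weight 0: 1 codewords.
  weight 1: 1 codewords.
  weight 4: 1 codewords.
  weight 5: 1 codewords.
Minimum distance d = smallest w > 0 with A_w > 0 = 1.
Sanity: Σ A_w = 4 = 2^2 = 4 ✓.


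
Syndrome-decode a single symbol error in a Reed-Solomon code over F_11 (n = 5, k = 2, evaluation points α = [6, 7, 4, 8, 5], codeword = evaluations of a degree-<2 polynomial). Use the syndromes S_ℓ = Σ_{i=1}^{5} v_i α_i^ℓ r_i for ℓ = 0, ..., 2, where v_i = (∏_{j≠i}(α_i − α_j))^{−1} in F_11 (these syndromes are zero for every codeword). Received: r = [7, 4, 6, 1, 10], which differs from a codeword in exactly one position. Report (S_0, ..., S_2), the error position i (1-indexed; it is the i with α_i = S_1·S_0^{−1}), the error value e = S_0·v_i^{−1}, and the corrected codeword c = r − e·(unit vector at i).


S = (2, 8, 10), error at position 3, error magnitude e = 4, c = [7, 4, 2, 1, 10].

Step 1: column multipliers v_i = (∏_{j≠i}(α_i − α_j))^{−1} mod 11.
  i = 1 (α = 6): (6−7)(6−4)(6−8)(6−5) = (−1)·2·(−2)·1 = 4 ≡ 4, so v_1 = 4^{−1} = 3 (mod 11).
  i = 2 (α = 7): (7−6)(7−4)(7−8)(7−5) = 1·3·(−1)·2 = −6 ≡ 5, so v_2 = 5^{−1} = 9 (mod 11).
  i = 3 (α = 4): (4−6)(4−7)(4−8)(4−5) = (−2)·(−3)·(−4)·(−1) = 24 ≡ 2, so v_3 = 2^{−1} = 6 (mod 11).
  i = 4 (α = 8): (8−6)(8−7)(8−4)(8−5) = 2·1·4·3 = 24 ≡ 2, so v_4 = 2^{−1} = 6 (mod 11).
  i = 5 (α = 5): (5−6)(5−7)(5−4)(5−8) = (−1)·(−2)·1·(−3) = −6 ≡ 5, so v_5 = 5^{−1} = 9 (mod 11).
  v = [3, 9, 6, 6, 9].
Step 2: syndromes of r = [7, 4, 6, 1, 10] (all sums mod 11).
  S_0 = Σ v_i r_i = 3·7 + 9·4 + 6·6 + 6·1 + 9·10 = 189 ≡ 2.
  S_1 = Σ v_i α_i r_i = 3·6·7 + 9·7·4 + 6·4·6 + 6·8·1 + 9·5·10 = 1020 ≡ 8.
  α_i^2 mod 11 = [3, 5, 5, 9, 3].
  S_2 = Σ v_i α_i^2 r_i = 3·3·7 + 9·5·4 + 6·5·6 + 6·9·1 + 9·3·10 = 747 ≡ 10.
  S = (2, 8, 10) ≠ 0, so r is not a codeword (an error is present).
Step 3: locate the error. For a single error e at position i, S_ℓ = v_i·e·α_i^ℓ, so α_err = S_1/S_0.
  S_0^{−1} = 2^{−1} = 6 (mod 11), so α_err = 8·6 = 48 ≡ 4 = α_3. Error position i = 3.
  Consistency check: S_2/S_1 = 10·7 = 70 ≡ 4 = α_err ✓ (single-error assumption holds).
Step 4: error magnitude e = S_0/v_3 = S_0·∏_{j≠3}(α_3 − α_j) = 2·2 = 4 ≡ 4 (mod 11).
Step 5: correct position 3: c_3 = r_3 − e = 6 − 4 ≡ 2 (mod 11). Hence c = [7, 4, 2, 1, 10].
  Check: interpolating c through the α_i gives m(x) = 3 + 8·x (degree < 2) with m(α_i) = c_i for every i, so c is indeed a codeword.


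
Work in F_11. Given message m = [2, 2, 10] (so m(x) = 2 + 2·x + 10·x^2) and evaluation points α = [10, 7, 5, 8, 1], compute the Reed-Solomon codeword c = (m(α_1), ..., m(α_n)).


c = [10, 0, 9, 9, 3]

Message polynomial: m(x) = 2 + 2·x + 10·x^2 (mod 11).
For each evaluation point α_i, compute m(α_i) mod 11:
  α_1 = 10: Horner steps 10 → 3 → 10, so m(10) = 10.
  α_2 = 7: Horner steps 10 → 6 → 0, so m(7) = 0.
  α_3 = 5: Horner steps 10 → 8 → 9, so m(5) = 9.
  α_4 = 8: Horner steps 10 → 5 → 9, so m(8) = 9.
  α_5 = 1: Horner steps 10 → 1 → 3, so m(1) = 3.
Codeword c = [10, 0, 9, 9, 3] ∈ F_11^5.


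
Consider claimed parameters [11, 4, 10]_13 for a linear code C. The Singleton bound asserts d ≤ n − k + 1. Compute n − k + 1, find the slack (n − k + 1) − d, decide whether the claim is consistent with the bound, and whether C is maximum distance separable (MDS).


Singleton RHS = n − k + 1 = 8, slack = -2, bound violated (no such code; not MDS).

Singleton bound: d ≤ n − k + 1.
Here n = 11, k = 4, so n − k + 1 = 8.
Given d = 10, check d ≤ 8: NO.
Slack = (n − k + 1) − d = -2.
The slack is negative: d = 10 exceeds n − k + 1 = 8 by 2, so the Singleton bound is violated and no linear [11, 4, 10]_13 code can exist. In particular it is not MDS (MDS requires d = n − k + 1 exactly).
Description: the claimed parameters are [11, 4, 10]_13; such a code would be impossible (violates the Singleton bound).


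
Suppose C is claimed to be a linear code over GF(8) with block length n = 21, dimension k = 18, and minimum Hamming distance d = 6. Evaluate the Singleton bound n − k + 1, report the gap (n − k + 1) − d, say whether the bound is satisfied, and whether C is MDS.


Singleton RHS = n − k + 1 = 4, slack = -2, bound violated (no such code; not MDS).

Singleton bound: d ≤ n − k + 1.
Here n = 21, k = 18, so n − k + 1 = 4.
Given d = 6, check d ≤ 4: NO.
Slack = (n − k + 1) − d = -2.
The slack is negative: d = 6 exceeds n − k + 1 = 4 by 2, so the Singleton bound is violated and no linear [21, 18, 6]_8 code can exist. In particular it is not MDS (MDS requires d = n − k + 1 exactly).
Description: the claimed parameters are [21, 18, 6]_8; such a code would be impossible (violates the Singleton bound).


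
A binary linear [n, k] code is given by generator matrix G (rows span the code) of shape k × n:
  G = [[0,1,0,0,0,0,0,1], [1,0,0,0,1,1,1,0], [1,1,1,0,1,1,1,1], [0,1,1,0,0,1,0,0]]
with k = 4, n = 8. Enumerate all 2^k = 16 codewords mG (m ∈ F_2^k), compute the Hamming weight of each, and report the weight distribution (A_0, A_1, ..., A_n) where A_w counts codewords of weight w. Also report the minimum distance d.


Weight distribution: A_0 = 1, A_1 = 1, A_2 = 3, A_3 = 3, A_4 = 3, A_5 = 3, A_6 = 1, A_7 = 1. Minimum distance d = 1.

Enumerate all 2^4 = 16 messages m ∈ F_2^4.
For each, compute codeword c = mG in F_2^8, then tally its weight.
  m = 0000 → c = 00000000, weight = 0.
  m = 1000 → c = 01000001, weight = 2.
  m = 0100 → c = 10001110, weight = 4.
  m = 1100 → c = 11001111, weight = 6.
  m = 0010 → c = 11101111, weight = 7.
  m = 1010 → c = 10101110, weight = 5.
  m = 0110 → c = 01100001, weight = 3.
  m = 1110 → c = 00100000, weight = 1.
  m = 0001 → c = 01100100, weight = 3.
  m = 1001 → c = 00100101, weight = 3.
  m = 0101 → c = 11101010, weight = 5.
  m = 1101 → c = 10101011, weight = 5.
  m = 0011 → c = 10001011, weight = 4.
  m = 1011 → c = 11001010, weight = 4.
  m = 0111 → c = 00000101, weight = 2.
  m = 1111 → c = 01000100, weight = 2.
Tally weights:
  weight 0: 1 codewords.
  weight 1: 1 codewords.
  weight 2: 3 codewords.
  weight 3: 3 codewords.
  weight 4: 3 codewords.
  weight 5: 3 codewords.
  weight 6: 1 codewords.
  weight 7: 1 codewords.
Minimum distance d = smallest w > 0 with A_w > 0 = 1.
Sanity: Σ A_w = 16 = 2^4 = 16 ✓.


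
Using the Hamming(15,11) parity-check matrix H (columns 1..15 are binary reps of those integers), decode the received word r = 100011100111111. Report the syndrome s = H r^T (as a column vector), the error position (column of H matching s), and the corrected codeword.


s = (0, 1, 0, 0)^T, error position = 4, corrected codeword c = 100111100111111

Compute s = H r^T mod 2 one row at a time:
  s_1 = 0 + 0 + 1 + 1 + 1 + 1 + 1 + 1 = 6 ≡ 0 (mod 2).
  s_2 = 0 + 1 + 1 + 1 + 1 + 1 + 1 + 1 = 7 ≡ 1 (mod 2).
  s_3 = 0 + 0 + 1 + 1 + 1 + 1 + 1 + 1 = 6 ≡ 0 (mod 2).
  s_4 = 1 + 0 + 1 + 1 + 0 + 1 + 1 + 1 = 6 ≡ 0 (mod 2).
s = (0, 1, 0, 0)^T — this equals column 4 of H (binary 0100), so error is at position 4.
Correct: flip bit 4 of r = 100011100111111 to get c = 100111100111111.


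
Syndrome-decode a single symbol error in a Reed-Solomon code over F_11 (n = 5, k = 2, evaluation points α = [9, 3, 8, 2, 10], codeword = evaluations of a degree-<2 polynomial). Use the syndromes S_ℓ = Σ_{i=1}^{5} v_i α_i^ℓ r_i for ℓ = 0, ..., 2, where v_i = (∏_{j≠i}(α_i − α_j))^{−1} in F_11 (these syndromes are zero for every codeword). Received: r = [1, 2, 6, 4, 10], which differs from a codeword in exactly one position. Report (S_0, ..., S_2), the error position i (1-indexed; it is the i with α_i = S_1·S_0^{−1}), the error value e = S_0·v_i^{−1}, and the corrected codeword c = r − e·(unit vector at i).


S = (5, 7, 1), error at position 3, error magnitude e = 3, c = [1, 2, 3, 4, 10].

Step 1: column multipliers v_i = (∏_{j≠i}(α_i − α_j))^{−1} mod 11.
  i = 1 (α = 9): (9−3)(9−8)(9−2)(9−10) = 6·1·7·(−1) = −42 ≡ 2, so v_1 = 2^{−1} = 6 (mod 11).
  i = 2 (α = 3): (3−9)(3−8)(3−2)(3−10) = (−6)·(−5)·1·(−7) = −210 ≡ 10, so v_2 = 10^{−1} = 10 (mod 11).
  i = 3 (α = 8): (8−9)(8−3)(8−2)(8−10) = (−1)·5·6·(−2) = 60 ≡ 5, so v_3 = 5^{−1} = 9 (mod 11).
  i = 4 (α = 2): (2−9)(2−3)(2−8)(2−10) = (−7)·(−1)·(−6)·(−8) = 336 ≡ 6, so v_4 = 6^{−1} = 2 (mod 11).
  i = 5 (α = 10): (10−9)(10−3)(10−8)(10−2) = 1·7·2·8 = 112 ≡ 2, so v_5 = 2^{−1} = 6 (mod 11).
  v = [6, 10, 9, 2, 6].
Step 2: syndromes of r = [1, 2, 6, 4, 10] (all sums mod 11).
  S_0 = Σ v_i r_i = 6·1 + 10·2 + 9·6 + 2·4 + 6·10 = 148 ≡ 5.
  S_1 = Σ v_i α_i r_i = 6·9·1 + 10·3·2 + 9·8·6 + 2·2·4 + 6·10·10 = 1162 ≡ 7.
  α_i^2 mod 11 = [4, 9, 9, 4, 1].
  S_2 = Σ v_i α_i^2 r_i = 6·4·1 + 10·9·2 + 9·9·6 + 2·4·4 + 6·1·10 = 782 ≡ 1.
  S = (5, 7, 1) ≠ 0, so r is not a codeword (an error is present).
Step 3: locate the error. For a single error e at position i, S_ℓ = v_i·e·α_i^ℓ, so α_err = S_1/S_0.
  S_0^{−1} = 5^{−1} = 9 (mod 11), so α_err = 7·9 = 63 ≡ 8 = α_3. Error position i = 3.
  Consistency check: S_2/S_1 = 1·8 = 8 ≡ 8 = α_err ✓ (single-error assumption holds).
Step 4: error magnitude e = S_0/v_3 = S_0·∏_{j≠3}(α_3 − α_j) = 5·5 = 25 ≡ 3 (mod 11).
Step 5: correct position 3: c_3 = r_3 − e = 6 − 3 ≡ 3 (mod 11). Hence c = [1, 2, 3, 4, 10].
  Check: interpolating c through the α_i gives m(x) = 8 + 9·x (degree < 2) with m(α_i) = c_i for every i, so c is indeed a codeword.


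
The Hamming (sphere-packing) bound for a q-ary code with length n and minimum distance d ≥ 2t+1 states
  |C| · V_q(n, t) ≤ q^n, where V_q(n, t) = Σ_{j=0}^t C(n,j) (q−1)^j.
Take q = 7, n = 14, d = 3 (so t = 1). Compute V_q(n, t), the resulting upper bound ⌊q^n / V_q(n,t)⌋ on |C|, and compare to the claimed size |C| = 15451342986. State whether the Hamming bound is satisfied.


V_q(n, t) = 85, q^n = 678223072849, Hamming bound = 7979094974, |C| = 15451342986 > bound (violated).

Step 1: Compute V_q(n, t) = Σ_{j=0}^1 C(n, j) (q−1)^j.
  j = 0: C(14,0)·(6)^0 = 1·1 = 1.
  j = 1: C(14,1)·(6)^1 = 14·6 = 84.
  V_q(n, t) = 1 + 84 = 85.
Step 2: q^n = 7^14 = 678223072849.
Step 3: Hamming bound ⌊q^n / V_q(n,t)⌋ = ⌊678223072849/85⌋ = 7979094974.
Step 4: Compare |C| = 15451342986 to 7979094974: violated.
The claimed |C| lies above the Hamming bound, so no 7-ary code of length 14 with d ≥ 3 can have 15451342986 codewords.


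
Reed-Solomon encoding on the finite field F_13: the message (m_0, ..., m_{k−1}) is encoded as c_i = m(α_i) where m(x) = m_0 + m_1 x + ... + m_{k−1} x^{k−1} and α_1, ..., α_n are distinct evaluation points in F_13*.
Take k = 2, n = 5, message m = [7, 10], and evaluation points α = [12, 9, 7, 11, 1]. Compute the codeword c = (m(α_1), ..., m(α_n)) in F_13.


c = [10, 6, 12, 0, 4]

Message polynomial: m(x) = 7 + 10·x (mod 13).
For each evaluation point α_i, compute m(α_i) mod 13:
  α_1 = 12: Horner steps 10 → 10, so m(12) = 10.
  α_2 = 9: Horner steps 10 → 6, so m(9) = 6.
  α_3 = 7: Horner steps 10 → 12, so m(7) = 12.
  α_4 = 11: Horner steps 10 → 0, so m(11) = 0.
  α_5 = 1: Horner steps 10 → 4, so m(1) = 4.
Codeword c = [10, 6, 12, 0, 4] ∈ F_13^5.


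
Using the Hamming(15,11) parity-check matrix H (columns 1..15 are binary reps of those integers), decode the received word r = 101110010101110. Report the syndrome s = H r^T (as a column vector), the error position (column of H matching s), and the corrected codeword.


s = (1, 1, 1, 0)^T, error position = 14, corrected codeword c = 101110010101100

Compute s = H r^T mod 2 one row at a time:
  s_1 = 1 + 0 + 1 + 0 + 1 + 1 + 1 + 0 = 5 ≡ 1 (mod 2).
  s_2 = 1 + 1 + 0 + 0 + 1 + 1 + 1 + 0 = 5 ≡ 1 (mod 2).
  s_3 = 0 + 1 + 0 + 0 + 1 + 0 + 1 + 0 = 3 ≡ 1 (mod 2).
  s_4 = 1 + 1 + 1 + 0 + 0 + 0 + 1 + 0 = 4 ≡ 0 (mod 2).
s = (1, 1, 1, 0)^T — this equals column 14 of H (binary 1110), so error is at position 14.
Correct: flip bit 14 of r = 101110010101110 to get c = 101110010101100.


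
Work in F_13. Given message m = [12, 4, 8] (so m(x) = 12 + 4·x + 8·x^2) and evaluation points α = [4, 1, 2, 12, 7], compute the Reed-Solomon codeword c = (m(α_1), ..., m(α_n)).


c = [0, 11, 0, 3, 3]

Message polynomial: m(x) = 12 + 4·x + 8·x^2 (mod 13).
For each evaluation point α_i, compute m(α_i) mod 13:
  α_1 = 4: Horner steps 8 → 10 → 0, so m(4) = 0.
  α_2 = 1: Horner steps 8 → 12 → 11, so m(1) = 11.
  α_3 = 2: Horner steps 8 → 7 → 0, so m(2) = 0.
  α_4 = 12: Horner steps 8 → 9 → 3, so m(12) = 3.
  α_5 = 7: Horner steps 8 → 8 → 3, so m(7) = 3.
Codeword c = [0, 11, 0, 3, 3] ∈ F_13^5.


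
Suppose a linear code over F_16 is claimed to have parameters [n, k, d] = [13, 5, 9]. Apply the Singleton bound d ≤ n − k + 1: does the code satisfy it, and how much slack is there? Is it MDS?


Singleton RHS = n − k + 1 = 9, slack = 0, bound satisfied, MDS.

Singleton bound: d ≤ n − k + 1.
Here n = 13, k = 5, so n − k + 1 = 9.
Given d = 9, check d ≤ 9: YES.
Slack = (n − k + 1) − d = 0.
The code is MDS (slack = 0).
Description: the claimed parameters are [13, 5, 9]_16; such a code would be MDS (meets Singleton bound).


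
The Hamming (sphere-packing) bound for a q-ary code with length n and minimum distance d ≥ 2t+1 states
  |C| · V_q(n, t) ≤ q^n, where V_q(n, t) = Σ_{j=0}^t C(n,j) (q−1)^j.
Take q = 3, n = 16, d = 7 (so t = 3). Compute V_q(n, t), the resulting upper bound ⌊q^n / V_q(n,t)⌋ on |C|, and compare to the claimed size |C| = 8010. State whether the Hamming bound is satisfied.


V_q(n, t) = 4993, q^n = 43046721, Hamming bound = 8621, |C| = 8010 ≤ bound (satisfied).

Step 1: Compute V_q(n, t) = Σ_{j=0}^3 C(n, j) (q−1)^j.
  j = 0: C(16,0)·(2)^0 = 1·1 = 1.
  j = 1: C(16,1)·(2)^1 = 16·2 = 32.
  j = 2: C(16,2)·(2)^2 = 120·4 = 480.
  j = 3: C(16,3)·(2)^3 = 560·8 = 4480.
  V_q(n, t) = 1 + 32 + 480 + 4480 = 4993.
Step 2: q^n = 3^16 = 43046721.
Step 3: Hamming bound ⌊q^n / V_q(n,t)⌋ = ⌊43046721/4993⌋ = 8621.
Step 4: Compare |C| = 8010 to 8621: satisfied.
The claimed |C| lies below the Hamming bound.


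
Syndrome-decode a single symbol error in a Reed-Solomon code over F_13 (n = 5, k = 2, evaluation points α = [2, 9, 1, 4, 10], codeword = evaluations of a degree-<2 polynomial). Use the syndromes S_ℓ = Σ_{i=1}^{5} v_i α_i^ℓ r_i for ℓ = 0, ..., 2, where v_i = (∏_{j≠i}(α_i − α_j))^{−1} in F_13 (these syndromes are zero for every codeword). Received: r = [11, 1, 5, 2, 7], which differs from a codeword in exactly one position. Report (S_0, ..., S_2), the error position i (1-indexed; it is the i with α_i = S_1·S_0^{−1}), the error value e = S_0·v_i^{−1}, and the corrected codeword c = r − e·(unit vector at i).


S = (4, 3, 12), error at position 4, error magnitude e = 5, c = [11, 1, 5, 10, 7].

Step 1: column multipliers v_i = (∏_{j≠i}(α_i − α_j))^{−1} mod 13.
  i = 1 (α = 2): (2−9)(2−1)(2−4)(2−10) = (−7)·1·(−2)·(−8) = −112 ≡ 5, so v_1 = 5^{−1} = 8 (mod 13).
  i = 2 (α = 9): (9−2)(9−1)(9−4)(9−10) = 7·8·5·(−1) = −280 ≡ 6, so v_2 = 6^{−1} = 11 (mod 13).
  i = 3 (α = 1): (1−2)(1−9)(1−4)(1−10) = (−1)·(−8)·(−3)·(−9) = 216 ≡ 8, so v_3 = 8^{−1} = 5 (mod 13).
  i = 4 (α = 4): (4−2)(4−9)(4−1)(4−10) = 2·(−5)·3·(−6) = 180 ≡ 11, so v_4 = 11^{−1} = 6 (mod 13).
  i = 5 (α = 10): (10−2)(10−9)(10−1)(10−4) = 8·1·9·6 = 432 ≡ 3, so v_5 = 3^{−1} = 9 (mod 13).
  v = [8, 11, 5, 6, 9].
Step 2: syndromes of r = [11, 1, 5, 2, 7] (all sums mod 13).
  S_0 = Σ v_i r_i = 8·11 + 11·1 + 5·5 + 6·2 + 9·7 = 199 ≡ 4.
  S_1 = Σ v_i α_i r_i = 8·2·11 + 11·9·1 + 5·1·5 + 6·4·2 + 9·10·7 = 978 ≡ 3.
  α_i^2 mod 13 = [4, 3, 1, 3, 9].
  S_2 = Σ v_i α_i^2 r_i = 8·4·11 + 11·3·1 + 5·1·5 + 6·3·2 + 9·9·7 = 1013 ≡ 12.
  S = (4, 3, 12) ≠ 0, so r is not a codeword (an error is present).
Step 3: locate the error. For a single error e at position i, S_ℓ = v_i·e·α_i^ℓ, so α_err = S_1/S_0.
  S_0^{−1} = 4^{−1} = 10 (mod 13), so α_err = 3·10 = 30 ≡ 4 = α_4. Error position i = 4.
  Consistency check: S_2/S_1 = 12·9 = 108 ≡ 4 = α_err ✓ (single-error assumption holds).
Step 4: error magnitude e = S_0/v_4 = S_0·∏_{j≠4}(α_4 − α_j) = 4·11 = 44 ≡ 5 (mod 13).
Step 5: correct position 4: c_4 = r_4 − e = 2 − 5 ≡ 10 (mod 13). Hence c = [11, 1, 5, 10, 7].
  Check: interpolating c through the α_i gives m(x) = 12 + 6·x (degree < 2) with m(α_i) = c_i for every i, so c is indeed a codeword.


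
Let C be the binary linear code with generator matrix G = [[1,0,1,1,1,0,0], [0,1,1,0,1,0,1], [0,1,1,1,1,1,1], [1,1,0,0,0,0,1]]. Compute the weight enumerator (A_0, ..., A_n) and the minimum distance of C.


Weight distribution: A_0 = 1, A_1 = 2, A_2 = 1, A_3 = 2, A_4 = 5, A_5 = 4, A_6 = 1. Minimum distance d = 1.

Enumerate all 2^4 = 16 messages m ∈ F_2^4.
For each, compute codeword c = mG in F_2^7, then tally its weight.
  m = 0000 → c = 0000000, weight = 0.
  m = 1000 → c = 1011100, weight = 4.
  m = 0100 → c = 0110101, weight = 4.
  m = 1100 → c = 1101001, weight = 4.
  m = 0010 → c = 0111111, weight = 6.
  m = 1010 → c = 1100011, weight = 4.
  m = 0110 → c = 0001010, weight = 2.
  m = 1110 → c = 1010110, weight = 4.
  m = 0001 → c = 1100001, weight = 3.
  m = 1001 → c = 0111101, weight = 5.
  m = 0101 → c = 1010100, weight = 3.
  m = 1101 → c = 0001000, weight = 1.
  m = 0011 → c = 1011110, weight = 5.
  m = 1011 → c = 0000010, weight = 1.
  m = 0111 → c = 1101011, weight = 5.
  m = 1111 → c = 0110111, weight = 5.
Tally weights:
  weight 0: 1 codewords.
  weight 1: 2 codewords.
  weight 2: 1 codewords.
  weight 3: 2 codewords.
  weight 4: 5 codewords.
  weight 5: 4 codewords.
  weight 6: 1 codewords.
Minimum distance d = smallest w > 0 with A_w > 0 = 1.
Sanity: Σ A_w = 16 = 2^4 = 16 ✓.


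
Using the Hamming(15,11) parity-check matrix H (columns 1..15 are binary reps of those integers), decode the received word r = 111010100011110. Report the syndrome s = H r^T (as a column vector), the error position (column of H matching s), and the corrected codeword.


s = (0, 1, 1, 0)^T, error position = 6, corrected codeword c = 111011100011110

Compute s = H r^T mod 2 one row at a time:
  s_1 = 0 + 0 + 0 + 1 + 1 + 1 + 1 + 0 = 4 ≡ 0 (mod 2).
  s_2 = 0 + 1 + 0 + 1 + 1 + 1 + 1 + 0 = 5 ≡ 1 (mod 2).
  s_3 = 1 + 1 + 0 + 1 + 0 + 1 + 1 + 0 = 5 ≡ 1 (mod 2).
  s_4 = 1 + 1 + 1 + 1 + 0 + 1 + 1 + 0 = 6 ≡ 0 (mod 2).
s = (0, 1, 1, 0)^T — this equals column 6 of H (binary 0110), so error is at position 6.
Correct: flip bit 6 of r = 111010100011110 to get c = 111011100011110.


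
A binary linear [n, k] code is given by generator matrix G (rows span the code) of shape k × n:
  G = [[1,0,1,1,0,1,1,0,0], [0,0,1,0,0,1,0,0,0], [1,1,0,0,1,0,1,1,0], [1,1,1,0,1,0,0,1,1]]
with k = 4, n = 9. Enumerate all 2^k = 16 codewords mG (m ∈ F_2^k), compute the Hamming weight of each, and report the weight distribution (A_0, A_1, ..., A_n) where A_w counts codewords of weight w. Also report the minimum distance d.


Weight distribution: A_0 = 1, A_2 = 1, A_3 = 3, A_4 = 3, A_5 = 2, A_6 = 3, A_7 = 3. Minimum distance d = 2.

Enumerate all 2^4 = 16 messages m ∈ F_2^4.
For each, compute codeword c = mG in F_2^9, then tally its weight.
  m = 0000 → c = 000000000, weight = 0.
  m = 1000 → c = 101101100, weight = 5.
  m = 0100 → c = 001001000, weight = 2.
  m = 1100 → c = 100100100, weight = 3.
  m = 0010 → c = 110010110, weight = 5.
  m = 1010 → c = 011111010, weight = 6.
  m = 0110 → c = 111011110, weight = 7.
  m = 1110 → c = 010110010, weight = 4.
  m = 0001 → c = 111010011, weight = 6.
  m = 1001 → c = 010111111, weight = 7.
  m = 0101 → c = 110011011, weight = 6.
  m = 1101 → c = 011110111, weight = 7.
  m = 0011 → c = 001000101, weight = 3.
  m = 1011 → c = 100101001, weight = 4.
  m = 0111 → c = 000001101, weight = 3.
  m = 1111 → c = 101100001, weight = 4.
Tally weights:
  weight 0: 1 codewords.
  weight 2: 1 codewords.
  weight 3: 3 codewords.
  weight 4: 3 codewords.
  weight 5: 2 codewords.
  weight 6: 3 codewords.
  weight 7: 3 codewords.
Minimum distance d = smallest w > 0 with A_w > 0 = 2.
Sanity: Σ A_w = 16 = 2^4 = 16 ✓.


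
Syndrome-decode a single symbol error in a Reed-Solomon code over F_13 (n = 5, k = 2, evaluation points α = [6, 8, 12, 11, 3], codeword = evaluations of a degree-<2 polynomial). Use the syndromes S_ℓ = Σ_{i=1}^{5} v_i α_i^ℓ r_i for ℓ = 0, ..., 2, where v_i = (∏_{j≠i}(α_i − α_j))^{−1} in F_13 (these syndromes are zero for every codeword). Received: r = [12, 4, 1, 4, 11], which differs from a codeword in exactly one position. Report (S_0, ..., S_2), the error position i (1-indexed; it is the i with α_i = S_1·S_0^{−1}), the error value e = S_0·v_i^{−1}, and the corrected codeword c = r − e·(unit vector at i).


S = (9, 8, 10), error at position 4, error magnitude e = 12, c = [12, 4, 1, 5, 11].

Step 1: column multipliers v_i = (∏_{j≠i}(α_i − α_j))^{−1} mod 13.
  i = 1 (α = 6): (6−8)(6−12)(6−11)(6−3) = (−2)·(−6)·(−5)·3 = −180 ≡ 2, so v_1 = 2^{−1} = 7 (mod 13).
  i = 2 (α = 8): (8−6)(8−12)(8−11)(8−3) = 2·(−4)·(−3)·5 = 120 ≡ 3, so v_2 = 3^{−1} = 9 (mod 13).
  i = 3 (α = 12): (12−6)(12−8)(12−11)(12−3) = 6·4·1·9 = 216 ≡ 8, so v_3 = 8^{−1} = 5 (mod 13).
  i = 4 (α = 11): (11−6)(11−8)(11−12)(11−3) = 5·3·(−1)·8 = −120 ≡ 10, so v_4 = 10^{−1} = 4 (mod 13).
  i = 5 (α = 3): (3−6)(3−8)(3−12)(3−11) = (−3)·(−5)·(−9)·(−8) = 1080 ≡ 1, so v_5 = 1^{−1} = 1 (mod 13).
  v = [7, 9, 5, 4, 1].
Step 2: syndromes of r = [12, 4, 1, 4, 11] (all sums mod 13).
  S_0 = Σ v_i r_i = 7·12 + 9·4 + 5·1 + 4·4 + 1·11 = 152 ≡ 9.
  S_1 = Σ v_i α_i r_i = 7·6·12 + 9·8·4 + 5·12·1 + 4·11·4 + 1·3·11 = 1061 ≡ 8.
  α_i^2 mod 13 = [10, 12, 1, 4, 9].
  S_2 = Σ v_i α_i^2 r_i = 7·10·12 + 9·12·4 + 5·1·1 + 4·4·4 + 1·9·11 = 1440 ≡ 10.
  S = (9, 8, 10) ≠ 0, so r is not a codeword (an error is present).
Step 3: locate the error. For a single error e at position i, S_ℓ = v_i·e·α_i^ℓ, so α_err = S_1/S_0.
  S_0^{−1} = 9^{−1} = 3 (mod 13), so α_err = 8·3 = 24 ≡ 11 = α_4. Error position i = 4.
  Consistency check: S_2/S_1 = 10·5 = 50 ≡ 11 = α_err ✓ (single-error assumption holds).
Step 4: error magnitude e = S_0/v_4 = S_0·∏_{j≠4}(α_4 − α_j) = 9·10 = 90 ≡ 12 (mod 13).
Step 5: correct position 4: c_4 = r_4 − e = 4 − 12 ≡ 5 (mod 13). Hence c = [12, 4, 1, 5, 11].
  Check: interpolating c through the α_i gives m(x) = 10 + 9·x (degree < 2) with m(α_i) = c_i for every i, so c is indeed a codeword.


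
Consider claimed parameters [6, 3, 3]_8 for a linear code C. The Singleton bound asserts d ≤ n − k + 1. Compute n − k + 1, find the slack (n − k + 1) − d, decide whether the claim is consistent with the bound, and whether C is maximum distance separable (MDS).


Singleton RHS = n − k + 1 = 4, slack = 1, bound satisfied, not MDS.

Singleton bound: d ≤ n − k + 1.
Here n = 6, k = 3, so n − k + 1 = 4.
Given d = 3, check d ≤ 4: YES.
Slack = (n − k + 1) − d = 1.
The code is NOT MDS (slack = 1 > 0).
Description: the claimed parameters are [6, 3, 3]_8; such a code would be non-MDS.


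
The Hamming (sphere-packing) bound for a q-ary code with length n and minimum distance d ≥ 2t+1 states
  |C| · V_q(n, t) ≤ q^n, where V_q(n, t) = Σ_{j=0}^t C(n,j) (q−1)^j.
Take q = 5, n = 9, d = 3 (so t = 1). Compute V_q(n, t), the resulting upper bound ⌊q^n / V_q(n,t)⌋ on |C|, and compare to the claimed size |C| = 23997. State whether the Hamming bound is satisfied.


V_q(n, t) = 37, q^n = 1953125, Hamming bound = 52787, |C| = 23997 ≤ bound (satisfied).

Step 1: Compute V_q(n, t) = Σ_{j=0}^1 C(n, j) (q−1)^j.
  j = 0: C(9,0)·(4)^0 = 1·1 = 1.
  j = 1: C(9,1)·(4)^1 = 9·4 = 36.
  V_q(n, t) = 1 + 36 = 37.
Step 2: q^n = 5^9 = 1953125.
Step 3: Hamming bound ⌊q^n / V_q(n,t)⌋ = ⌊1953125/37⌋ = 52787.
Step 4: Compare |C| = 23997 to 52787: satisfied.
The claimed |C| lies below the Hamming bound.


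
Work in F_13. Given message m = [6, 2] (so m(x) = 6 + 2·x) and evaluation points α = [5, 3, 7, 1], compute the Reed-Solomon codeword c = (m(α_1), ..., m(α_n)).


c = [3, 12, 7, 8]

Message polynomial: m(x) = 6 + 2·x (mod 13).
For each evaluation point α_i, compute m(α_i) mod 13:
  α_1 = 5: Horner steps 2 → 3, so m(5) = 3.
  α_2 = 3: Horner steps 2 → 12, so m(3) = 12.
  α_3 = 7: Horner steps 2 → 7, so m(7) = 7.
  α_4 = 1: Horner steps 2 → 8, so m(1) = 8.
Codeword c = [3, 12, 7, 8] ∈ F_13^4.


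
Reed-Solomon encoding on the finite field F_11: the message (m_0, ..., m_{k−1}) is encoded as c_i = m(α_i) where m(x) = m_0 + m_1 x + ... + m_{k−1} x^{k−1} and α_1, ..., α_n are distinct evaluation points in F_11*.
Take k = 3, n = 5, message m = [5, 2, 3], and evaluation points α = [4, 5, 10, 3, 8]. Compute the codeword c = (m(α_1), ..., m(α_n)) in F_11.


c = [6, 2, 6, 5, 4]

Message polynomial: m(x) = 5 + 2·x + 3·x^2 (mod 11).
For each evaluation point α_i, compute m(α_i) mod 11:
  α_1 = 4: Horner steps 3 → 3 → 6, so m(4) = 6.
  α_2 = 5: Horner steps 3 → 6 → 2, so m(5) = 2.
  α_3 = 10: Horner steps 3 → 10 → 6, so m(10) = 6.
  α_4 = 3: Horner steps 3 → 0 → 5, so m(3) = 5.
  α_5 = 8: Horner steps 3 → 4 → 4, so m(8) = 4.
Codeword c = [6, 2, 6, 5, 4] ∈ F_11^5.


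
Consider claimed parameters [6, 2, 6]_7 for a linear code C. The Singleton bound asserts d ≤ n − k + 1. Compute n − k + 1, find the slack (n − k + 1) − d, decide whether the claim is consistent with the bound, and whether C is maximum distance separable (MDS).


Singleton RHS = n − k + 1 = 5, slack = -1, bound violated (no such code; not MDS).

Singleton bound: d ≤ n − k + 1.
Here n = 6, k = 2, so n − k + 1 = 5.
Given d = 6, check d ≤ 5: NO.
Slack = (n − k + 1) − d = -1.
The slack is negative: d = 6 exceeds n − k + 1 = 5 by 1, so the Singleton bound is violated and no linear [6, 2, 6]_7 code can exist. In particular it is not MDS (MDS requires d = n − k + 1 exactly).
Description: the claimed parameters are [6, 2, 6]_7; such a code would be impossible (violates the Singleton bound).


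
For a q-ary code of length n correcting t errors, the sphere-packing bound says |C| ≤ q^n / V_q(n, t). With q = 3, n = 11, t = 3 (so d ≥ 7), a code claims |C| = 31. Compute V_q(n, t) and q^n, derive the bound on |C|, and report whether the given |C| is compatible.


V_q(n, t) = 1563, q^n = 177147, Hamming bound = 113, |C| = 31 ≤ bound (satisfied).

Step 1: Compute V_q(n, t) = Σ_{j=0}^3 C(n, j) (q−1)^j.
  j = 0: C(11,0)·(2)^0 = 1·1 = 1.
  j = 1: C(11,1)·(2)^1 = 11·2 = 22.
  j = 2: C(11,2)·(2)^2 = 55·4 = 220.
  j = 3: C(11,3)·(2)^3 = 165·8 = 1320.
  V_q(n, t) = 1 + 22 + 220 + 1320 = 1563.
Step 2: q^n = 3^11 = 177147.
Step 3: Hamming bound ⌊q^n / V_q(n,t)⌋ = ⌊177147/1563⌋ = 113.
Step 4: Compare |C| = 31 to 113: satisfied.
The claimed |C| lies below the Hamming bound.


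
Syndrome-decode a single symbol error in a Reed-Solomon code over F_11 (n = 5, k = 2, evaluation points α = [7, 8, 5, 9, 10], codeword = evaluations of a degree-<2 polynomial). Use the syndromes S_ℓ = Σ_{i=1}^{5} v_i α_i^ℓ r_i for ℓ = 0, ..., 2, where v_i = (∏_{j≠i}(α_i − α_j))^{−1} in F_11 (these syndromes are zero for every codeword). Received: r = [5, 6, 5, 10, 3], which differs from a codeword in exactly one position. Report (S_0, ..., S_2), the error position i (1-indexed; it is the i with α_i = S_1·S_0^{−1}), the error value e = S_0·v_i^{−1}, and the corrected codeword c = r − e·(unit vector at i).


S = (8, 1, 7), error at position 1, error magnitude e = 3, c = [2, 6, 5, 10, 3].

Step 1: column multipliers v_i = (∏_{j≠i}(α_i − α_j))^{−1} mod 11.
  i = 1 (α = 7): (7−8)(7−5)(7−9)(7−10) = (−1)·2·(−2)·(−3) = −12 ≡ 10, so v_1 = 10^{−1} = 10 (mod 11).
  i = 2 (α = 8): (8−7)(8−5)(8−9)(8−10) = 1·3·(−1)·(−2) = 6 ≡ 6, so v_2 = 6^{−1} = 2 (mod 11).
  i = 3 (α = 5): (5−7)(5−8)(5−9)(5−10) = (−2)·(−3)·(−4)·(−5) = 120 ≡ 10, so v_3 = 10^{−1} = 10 (mod 11).
  i = 4 (α = 9): (9−7)(9−8)(9−5)(9−10) = 2·1·4·(−1) = −8 ≡ 3, so v_4 = 3^{−1} = 4 (mod 11).
  i = 5 (α = 10): (10−7)(10−8)(10−5)(10−9) = 3·2·5·1 = 30 ≡ 8, so v_5 = 8^{−1} = 7 (mod 11).
  v = [10, 2, 10, 4, 7].
Step 2: syndromes of r = [5, 6, 5, 10, 3] (all sums mod 11).
  S_0 = Σ v_i r_i = 10·5 + 2·6 + 10·5 + 4·10 + 7·3 = 173 ≡ 8.
  S_1 = Σ v_i α_i r_i = 10·7·5 + 2·8·6 + 10·5·5 + 4·9·10 + 7·10·3 = 1266 ≡ 1.
  α_i^2 mod 11 = [5, 9, 3, 4, 1].
  S_2 = Σ v_i α_i^2 r_i = 10·5·5 + 2·9·6 + 10·3·5 + 4·4·10 + 7·1·3 = 689 ≡ 7.
  S = (8, 1, 7) ≠ 0, so r is not a codeword (an error is present).
Step 3: locate the error. For a single error e at position i, S_ℓ = v_i·e·α_i^ℓ, so α_err = S_1/S_0.
  S_0^{−1} = 8^{−1} = 7 (mod 11), so α_err = 1·7 = 7 ≡ 7 = α_1. Error position i = 1.
  Consistency check: S_2/S_1 = 7·1 = 7 ≡ 7 = α_err ✓ (single-error assumption holds).
Step 4: error magnitude e = S_0/v_1 = S_0·∏_{j≠1}(α_1 − α_j) = 8·10 = 80 ≡ 3 (mod 11).
Step 5: correct position 1: c_1 = r_1 − e = 5 − 3 ≡ 2 (mod 11). Hence c = [2, 6, 5, 10, 3].
  Check: interpolating c through the α_i gives m(x) = 7 + 4·x (degree < 2) with m(α_i) = c_i for every i, so c is indeed a codeword.


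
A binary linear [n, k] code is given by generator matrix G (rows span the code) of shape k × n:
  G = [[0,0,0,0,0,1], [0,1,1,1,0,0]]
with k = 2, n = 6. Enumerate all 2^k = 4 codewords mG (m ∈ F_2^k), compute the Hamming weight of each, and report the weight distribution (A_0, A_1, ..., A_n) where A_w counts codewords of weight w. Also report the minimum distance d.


Weight distribution: A_0 = 1, A_1 = 1, A_3 = 1, A_4 = 1. Minimum distance d = 1.

Enumerate all 2^2 = 4 messages m ∈ F_2^2.
For each, compute codeword c = mG in F_2^6, then tally its weight.
  m = 00 → c = 000000, weight = 0.
  m = 10 → c = 000001, weight = 1.
  m = 01 → c = 011100, weight = 3.
  m = 11 → c = 011101, weight = 4.
Tally weights:
  weight 0: 1 codewords.
  weight 1: 1 codewords.
  weight 3: 1 codewords.
  weight 4: 1 codewords.
Minimum distance d = smallest w > 0 with A_w > 0 = 1.
Sanity: Σ A_w = 4 = 2^2 = 4 ✓.


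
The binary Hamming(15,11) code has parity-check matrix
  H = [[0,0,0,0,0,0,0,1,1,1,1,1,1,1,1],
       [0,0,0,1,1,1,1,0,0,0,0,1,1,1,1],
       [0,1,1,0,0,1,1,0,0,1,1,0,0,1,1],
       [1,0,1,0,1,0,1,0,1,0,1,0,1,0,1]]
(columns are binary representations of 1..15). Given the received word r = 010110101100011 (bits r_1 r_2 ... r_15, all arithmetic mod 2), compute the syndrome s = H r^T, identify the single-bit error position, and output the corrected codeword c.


s = (0, 1, 1, 0)^T, error position = 6, corrected codeword c = 010111101100011

Compute s = H r^T mod 2 one row at a time:
  s_1 = 0 + 1 + 1 + 0 + 0 + 0 + 1 + 1 = 4 ≡ 0 (mod 2).
  s_2 = 1 + 1 + 0 + 1 + 0 + 0 + 1 + 1 = 5 ≡ 1 (mod 2).
  s_3 = 1 + 0 + 0 + 1 + 1 + 0 + 1 + 1 = 5 ≡ 1 (mod 2).
  s_4 = 0 + 0 + 1 + 1 + 1 + 0 + 0 + 1 = 4 ≡ 0 (mod 2).
s = (0, 1, 1, 0)^T — this equals column 6 of H (binary 0110), so error is at position 6.
Correct: flip bit 6 of r = 010110101100011 to get c = 010111101100011.


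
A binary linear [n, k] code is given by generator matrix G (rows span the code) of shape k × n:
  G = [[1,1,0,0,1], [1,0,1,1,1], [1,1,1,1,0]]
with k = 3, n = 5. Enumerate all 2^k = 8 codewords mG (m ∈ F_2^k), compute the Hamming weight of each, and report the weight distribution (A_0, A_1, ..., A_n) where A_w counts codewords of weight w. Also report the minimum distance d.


Weight distribution: A_0 = 1, A_1 = 1, A_2 = 1, A_3 = 3, A_4 = 2. Minimum distance d = 1.

Enumerate all 2^3 = 8 messages m ∈ F_2^3.
For each, compute codeword c = mG in F_2^5, then tally its weight.
  m = 000 → c = 00000, weight = 0.
  m = 100 → c = 11001, weight = 3.
  m = 010 → c = 10111, weight = 4.
  m = 110 → c = 01110, weight = 3.
  m = 001 → c = 11110, weight = 4.
  m = 101 → c = 00111, weight = 3.
  m = 011 → c = 01001, weight = 2.
  m = 111 → c = 10000, weight = 1.
Tally weights:
  weight 0: 1 codewords.
  weight 1: 1 codewords.
  weight 2: 1 codewords.
  weight 3: 3 codewords.
  weight 4: 2 codewords.
Minimum distance d = smallest w > 0 with A_w > 0 = 1.
Sanity: Σ A_w = 8 = 2^3 = 8 ✓.
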